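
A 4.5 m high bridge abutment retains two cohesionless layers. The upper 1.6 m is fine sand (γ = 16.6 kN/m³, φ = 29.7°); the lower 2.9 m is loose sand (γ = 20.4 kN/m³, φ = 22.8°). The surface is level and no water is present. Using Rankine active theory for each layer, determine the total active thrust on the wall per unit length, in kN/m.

K_a1 = tan²(45°−29.7°/2) = 0.3374; K_a2 = tan²(45°−22.8°/2) = 0.4414.
Layer 1: σ at base = K_a1 γ₁ h₁ = 8.961 kPa; P₁ = ½×8.961×1.6 = 7.169.
Layer 2: σ_v at top = γ₁h₁ = 26.56; σ_h top = K_a2×26.56 = 11.72; σ_h base = K_a2×(26.56+20.4×2.9) = 37.84.
P₂ = ½(11.72+37.84)×2.9 = 71.87. Total P_a = 7.169+71.87 = 79.04 kN/m.

79.0 kN/m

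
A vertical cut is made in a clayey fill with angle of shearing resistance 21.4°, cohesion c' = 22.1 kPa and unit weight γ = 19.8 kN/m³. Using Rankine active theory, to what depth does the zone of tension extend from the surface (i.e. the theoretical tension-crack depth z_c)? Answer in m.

3.27 m

K_a = tan²(45° − 21.4°/2) = 0.4653; √K_a = 0.6822.
The active pressure is zero where K_a γ z = 2c√K_a, so z_c = 2c/(γ√K_a) = 2×22.1/(19.8×0.6822) = 3.272 m.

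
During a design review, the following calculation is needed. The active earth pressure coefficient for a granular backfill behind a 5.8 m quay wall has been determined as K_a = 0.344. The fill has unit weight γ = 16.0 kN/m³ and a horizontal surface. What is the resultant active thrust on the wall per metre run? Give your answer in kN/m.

P = ½ K_a γ H² = 0.5 × 0.344 × 16.0 × 5.8² = 92.58 kN/m.

92.6 kN/m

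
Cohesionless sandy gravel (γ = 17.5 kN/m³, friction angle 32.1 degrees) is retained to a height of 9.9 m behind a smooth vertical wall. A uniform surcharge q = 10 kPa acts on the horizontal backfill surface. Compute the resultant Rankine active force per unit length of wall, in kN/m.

293 kN/m

K_a = tan²(45° − φ/2) = 0.3060.
Soil triangle: ½ K_a γ H² = 0.5×0.3060×17.5×9.9² = 262.4 kN/m.
Surcharge rectangle: K_a q H = 0.3060×10×9.9 = 30.29 kN/m.
Total = 262.4 + 30.29 = 292.7 kN/m.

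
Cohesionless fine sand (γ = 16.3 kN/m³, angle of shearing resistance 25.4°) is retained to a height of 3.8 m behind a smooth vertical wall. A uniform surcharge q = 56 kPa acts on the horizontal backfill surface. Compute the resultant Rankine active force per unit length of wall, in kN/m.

K_a = tan²(45° − φ/2) = 0.3996.
Soil triangle: ½ K_a γ H² = 0.5×0.3996×16.3×3.8² = 47.03 kN/m.
Surcharge rectangle: K_a q H = 0.3996×56×3.8 = 85.04 kN/m.
Total = 47.03 + 85.04 = 132.1 kN/m.

132 kN/m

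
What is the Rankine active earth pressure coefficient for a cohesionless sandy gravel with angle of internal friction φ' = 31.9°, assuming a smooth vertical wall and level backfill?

K_a = tan²(45° − φ/2) = tan²(29.05°) = 0.3085.

0.309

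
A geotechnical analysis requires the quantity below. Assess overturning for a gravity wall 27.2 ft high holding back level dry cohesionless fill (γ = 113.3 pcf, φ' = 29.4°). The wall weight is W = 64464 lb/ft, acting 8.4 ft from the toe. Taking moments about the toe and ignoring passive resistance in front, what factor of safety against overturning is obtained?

4.17

K_a = tan²(45° − 29.4°/2) = 0.3415.
P_a = ½K_aγH² = 0.5×0.3415×113.3×27.2² = 14310 lb/ft, acting at H/3 = 9.067 ft above the base.
Overturning moment M_o = P_a × H/3 = 14310 × 9.067 = 129800.
Resisting moment M_r = W × 8.4 = 64464 × 8.4 = 541500.
FS_overturning = M_r/M_o = 541500/129800 = 4.173.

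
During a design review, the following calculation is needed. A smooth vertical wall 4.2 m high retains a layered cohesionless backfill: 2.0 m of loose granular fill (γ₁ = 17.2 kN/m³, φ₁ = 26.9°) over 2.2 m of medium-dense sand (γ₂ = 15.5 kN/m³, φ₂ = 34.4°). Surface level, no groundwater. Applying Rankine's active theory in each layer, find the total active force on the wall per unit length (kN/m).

44.4 kN/m

K_a1 = tan²(45°−26.9°/2) = 0.3770; K_a2 = tan²(45°−34.4°/2) = 0.2780.
Layer 1: σ at base = K_a1 γ₁ h₁ = 12.97 kPa; P₁ = ½×12.97×2.0 = 12.97.
Layer 2: σ_v at top = γ₁h₁ = 34.40; σ_h top = K_a2×34.40 = 9.563; σ_h base = K_a2×(34.40+15.5×2.2) = 19.04.
P₂ = ½(9.563+19.04)×2.2 = 31.46. Total P_a = 12.97+31.46 = 44.43 kN/m.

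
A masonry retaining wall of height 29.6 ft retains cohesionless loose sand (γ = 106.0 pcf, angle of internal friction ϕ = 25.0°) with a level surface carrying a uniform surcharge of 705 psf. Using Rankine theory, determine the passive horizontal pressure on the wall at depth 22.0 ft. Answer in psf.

K_p = (1 + sin φ)/(1 − sin φ) = 2.464.
σ_v = γz + q = 106.0 × 22.0 + 705 = 3037 psf.
σ_h = K_p σ_v = 2.464 × 3037 = 7483 psf.

7480 psf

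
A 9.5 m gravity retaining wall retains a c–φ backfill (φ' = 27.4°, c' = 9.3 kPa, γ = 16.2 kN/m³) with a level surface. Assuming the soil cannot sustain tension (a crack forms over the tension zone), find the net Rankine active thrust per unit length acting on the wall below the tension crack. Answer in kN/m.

173 kN/m

K_a = 0.3697; √K_a = 0.6080.
Tension-crack depth z_c = 2c/(γ√K_a) = 2×9.3/(16.2×0.6080) = 1.888 m.
σ_a at base = K_a γ H − 2c√K_a = 0.3697×16.2×9.5 − 2×9.3×0.6080 = 45.58 kPa.
P_a = ½ × 45.58 × (H − z_c) = 0.5×45.58×7.612 = 173.5 kN/m.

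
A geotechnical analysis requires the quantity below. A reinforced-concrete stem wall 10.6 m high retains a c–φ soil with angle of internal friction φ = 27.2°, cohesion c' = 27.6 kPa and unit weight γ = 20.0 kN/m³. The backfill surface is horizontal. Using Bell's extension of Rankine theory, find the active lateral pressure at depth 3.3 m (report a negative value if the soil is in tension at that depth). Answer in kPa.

-9.10 kPa

K_a = (1 − sin φ)/(1 + sin φ) = 0.3726.
σ_a = K_a γ z − 2c√K_a = 0.3726×20.0×3.3 − 2×27.6×0.6104 = -9.103 kPa.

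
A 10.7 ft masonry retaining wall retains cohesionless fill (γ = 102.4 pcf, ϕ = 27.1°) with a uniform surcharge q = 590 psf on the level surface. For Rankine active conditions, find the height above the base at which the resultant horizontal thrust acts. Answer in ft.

4.49 ft

K_a = 0.3741.
Triangular part P₁ = ½K_aγH² = 2193 at H/3 = 3.567 ft; rectangular part P₂ = K_a q H = 2361 at H/2 = 5.350 ft.
ȳ = (P₁·3.567 + P₂·5.350)/(P₁+P₂) = 4.491 ft.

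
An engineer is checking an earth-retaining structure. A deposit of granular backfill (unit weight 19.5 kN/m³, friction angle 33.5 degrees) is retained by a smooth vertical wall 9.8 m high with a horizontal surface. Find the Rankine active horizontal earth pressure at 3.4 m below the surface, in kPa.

19.1 kPa

K_a = (1 − sin φ)/(1 + sin φ) = 0.2887.
σ_h = K_a γ z = 0.2887 × 19.5 × 3.4 = 19.14 kPa.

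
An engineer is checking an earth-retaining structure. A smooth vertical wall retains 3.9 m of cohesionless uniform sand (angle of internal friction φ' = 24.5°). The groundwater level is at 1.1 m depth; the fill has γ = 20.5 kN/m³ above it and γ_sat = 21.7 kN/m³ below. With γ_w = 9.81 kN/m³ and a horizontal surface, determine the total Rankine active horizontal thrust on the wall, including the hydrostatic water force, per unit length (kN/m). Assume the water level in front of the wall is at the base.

K_a = tan²(45° − φ/2) = 0.4137.
γ' = 21.7 − 9.81 = 11.89 kN/m³. Depth below WT = 2.8 m.
σ'_h at WT = K_a γ d_w = 9.330 kPa; at base = 9.330 + K_a γ' × 2.8 = 23.10 kPa.
P₁ (0–1.1 m) = ½×9.330×1.1 = 5.131. P₂ (1.1–3.9 m) = ½(9.330+23.10)×2.8 = 45.41.
P_w = ½ γ_w h₂² = 0.5×9.81×2.8² = 38.46. Total = 5.131+45.41+38.46 = 88.99 kN/m.

89.0 kN/m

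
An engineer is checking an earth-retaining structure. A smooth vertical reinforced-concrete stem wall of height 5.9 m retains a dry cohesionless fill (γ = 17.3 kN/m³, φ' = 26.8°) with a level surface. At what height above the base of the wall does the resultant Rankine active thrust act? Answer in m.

K_a = 0.3785.
The pressure distribution is triangular, so the resultant acts at H/3 above the base = 5.9/3 = 1.967 m.

1.97 m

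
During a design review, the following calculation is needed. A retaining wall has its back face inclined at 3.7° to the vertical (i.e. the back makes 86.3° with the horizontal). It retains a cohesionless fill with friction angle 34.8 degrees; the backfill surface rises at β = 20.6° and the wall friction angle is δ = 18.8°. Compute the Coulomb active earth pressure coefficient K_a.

K_a = sin²(α+φ) / [sin²α · sin(α−δ) · (1 + √{sin(φ+δ)sin(φ−β) / (sin(α−δ)sin(α+β))})²].
With α = 86.3°, φ = 34.8°, δ = 18.8°, β = 20.6°: K_a = 0.3675.

0.367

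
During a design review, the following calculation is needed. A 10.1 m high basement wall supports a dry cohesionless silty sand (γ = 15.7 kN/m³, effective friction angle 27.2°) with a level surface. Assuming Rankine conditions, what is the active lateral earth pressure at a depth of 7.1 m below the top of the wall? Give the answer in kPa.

41.5 kPa

K_a = (1 − sin φ)/(1 + sin φ) = 0.3726.
σ_h = K_a γ z = 0.3726 × 15.7 × 7.1 = 41.53 kPa.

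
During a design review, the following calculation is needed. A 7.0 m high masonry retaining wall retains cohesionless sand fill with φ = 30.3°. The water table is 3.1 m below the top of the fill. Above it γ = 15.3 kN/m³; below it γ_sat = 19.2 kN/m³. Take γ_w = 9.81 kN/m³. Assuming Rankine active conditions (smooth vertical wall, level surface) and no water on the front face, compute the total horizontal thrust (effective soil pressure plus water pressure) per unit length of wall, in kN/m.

183 kN/m

K_a = tan²(45° − φ/2) = 0.3293.
γ' = 19.2 − 9.81 = 9.390 kN/m³. Depth below WT = 3.9 m.
σ'_h at WT = K_a γ d_w = 15.62 kPa; at base = 15.62 + K_a γ' × 3.9 = 27.68 kPa.
P₁ (0–3.1 m) = ½×15.62×3.1 = 24.21. P₂ (3.1–7.0 m) = ½(15.62+27.68)×3.9 = 84.43.
P_w = ½ γ_w h₂² = 0.5×9.81×3.9² = 74.61. Total = 24.21+84.43+74.61 = 183.2 kN/m.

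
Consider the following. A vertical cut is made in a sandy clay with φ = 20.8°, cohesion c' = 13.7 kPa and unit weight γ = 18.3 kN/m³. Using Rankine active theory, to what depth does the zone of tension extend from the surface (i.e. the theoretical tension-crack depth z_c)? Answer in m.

K_a = tan²(45° − 20.8°/2) = 0.4759; √K_a = 0.6899.
The active pressure is zero where K_a γ z = 2c√K_a, so z_c = 2c/(γ√K_a) = 2×13.7/(18.3×0.6899) = 2.170 m.

2.17 m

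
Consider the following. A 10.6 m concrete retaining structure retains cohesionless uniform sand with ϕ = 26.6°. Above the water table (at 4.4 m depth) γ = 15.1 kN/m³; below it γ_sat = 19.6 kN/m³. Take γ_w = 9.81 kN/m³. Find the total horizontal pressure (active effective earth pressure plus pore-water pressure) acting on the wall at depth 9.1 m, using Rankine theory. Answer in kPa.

89.0 kPa

K_a = (1 − sin φ)/(1 + sin φ) = 0.3814.
γ' = 19.6 − 9.81 = 9.790 kN/m³.
Effective vertical stress at 9.1 m: σ'_v = 15.1×4.4 + 9.790×4.70 = 112.5 kPa.
σ'_h = K_a σ'_v = 0.3814 × 112.5 = 42.89 kPa; u = γ_w × 4.70 = 46.11 kPa.
Total σ_h = 42.89 + 46.11 = 89.00 kPa.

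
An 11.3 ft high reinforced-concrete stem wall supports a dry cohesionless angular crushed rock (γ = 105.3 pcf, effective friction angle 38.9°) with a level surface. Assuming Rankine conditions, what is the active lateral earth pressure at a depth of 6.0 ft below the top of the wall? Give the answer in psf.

144 psf

K_a = (1 − sin φ)/(1 + sin φ) = 0.2285.
σ_h = K_a γ z = 0.2285 × 105.3 × 6.0 = 144.4 psf.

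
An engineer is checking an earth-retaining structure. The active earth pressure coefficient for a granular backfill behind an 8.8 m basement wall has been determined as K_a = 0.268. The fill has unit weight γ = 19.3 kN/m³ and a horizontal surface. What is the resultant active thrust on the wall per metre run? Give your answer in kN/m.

200 kN/m

P = ½ K_a γ H² = 0.5 × 0.268 × 19.3 × 8.8² = 200.3 kN/m.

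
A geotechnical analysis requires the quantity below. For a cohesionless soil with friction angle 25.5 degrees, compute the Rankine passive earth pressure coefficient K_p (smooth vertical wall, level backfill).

K_p = (1 + sin φ)/(1 − sin φ) = tan²(45° + 25.5°/2) = 2.512.

2.51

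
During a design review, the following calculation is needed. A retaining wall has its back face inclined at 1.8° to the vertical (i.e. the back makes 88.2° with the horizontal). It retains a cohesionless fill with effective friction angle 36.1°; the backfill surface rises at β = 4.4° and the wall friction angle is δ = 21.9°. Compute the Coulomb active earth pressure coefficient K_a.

K_a = sin²(α+φ) / [sin²α · sin(α−δ) · (1 + √{sin(φ+δ)sin(φ−β) / (sin(α−δ)sin(α+β))})²].
With α = 88.2°, φ = 36.1°, δ = 21.9°, β = 4.4°: K_a = 0.2588.

0.259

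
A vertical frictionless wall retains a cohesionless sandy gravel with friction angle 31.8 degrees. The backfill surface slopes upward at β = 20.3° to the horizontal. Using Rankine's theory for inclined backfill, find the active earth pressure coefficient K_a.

0.380

K_a = cos β · (cos β − √(cos²β − cos²φ)) / (cos β + √(cos²β − cos²φ)).
cos β = 0.9379, cos φ = 0.8499, √(cos²β − cos²φ) = 0.3966.
K_a = 0.9379 × (0.9379 − 0.3966)/(0.9379 + 0.3966) = 0.3804.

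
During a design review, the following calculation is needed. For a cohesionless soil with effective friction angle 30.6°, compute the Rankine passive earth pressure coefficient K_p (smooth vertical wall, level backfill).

K_p = (1 + sin φ)/(1 − sin φ) = tan²(45° + 30.6°/2) = 3.074.

3.07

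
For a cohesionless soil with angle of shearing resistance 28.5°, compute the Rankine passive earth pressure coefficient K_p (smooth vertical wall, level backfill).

K_p = (1 + sin φ)/(1 − sin φ) = tan²(45° + 28.5°/2) = 2.825.

2.83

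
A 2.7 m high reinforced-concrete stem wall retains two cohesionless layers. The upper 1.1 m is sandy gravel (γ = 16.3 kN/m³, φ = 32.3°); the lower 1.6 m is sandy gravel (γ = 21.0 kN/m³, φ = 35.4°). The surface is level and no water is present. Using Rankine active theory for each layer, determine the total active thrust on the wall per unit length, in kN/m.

17.8 kN/m

K_a1 = tan²(45°−32.3°/2) = 0.3035; K_a2 = tan²(45°−35.4°/2) = 0.2664.
Layer 1: σ at base = K_a1 γ₁ h₁ = 5.441 kPa; P₁ = ½×5.441×1.1 = 2.993.
Layer 2: σ_v at top = γ₁h₁ = 17.93; σ_h top = K_a2×17.93 = 4.777; σ_h base = K_a2×(17.93+21.0×1.6) = 13.73.
P₂ = ½(4.777+13.73)×1.6 = 14.80. Total P_a = 2.993+14.80 = 17.80 kN/m.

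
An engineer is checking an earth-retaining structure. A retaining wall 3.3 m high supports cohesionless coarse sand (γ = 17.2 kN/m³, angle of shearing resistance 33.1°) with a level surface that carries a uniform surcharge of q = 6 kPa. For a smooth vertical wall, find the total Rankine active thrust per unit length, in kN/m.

K_a = tan²(45° − φ/2) = 0.2936.
Soil triangle: ½ K_a γ H² = 0.5×0.2936×17.2×3.3² = 27.49 kN/m.
Surcharge rectangle: K_a q H = 0.2936×6×3.3 = 5.813 kN/m.
Total = 27.49 + 5.813 = 33.31 kN/m.

33.3 kN/m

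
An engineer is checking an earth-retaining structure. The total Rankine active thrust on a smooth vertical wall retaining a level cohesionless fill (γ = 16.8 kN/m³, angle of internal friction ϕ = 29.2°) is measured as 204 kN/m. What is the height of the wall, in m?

8.40 m

K_a = 0.3442. P_a = ½ K_a γ H² ⇒ H = √(2P_a/(K_a γ)).
H = √(2×204/(0.3442×16.8)) = 8.400 m.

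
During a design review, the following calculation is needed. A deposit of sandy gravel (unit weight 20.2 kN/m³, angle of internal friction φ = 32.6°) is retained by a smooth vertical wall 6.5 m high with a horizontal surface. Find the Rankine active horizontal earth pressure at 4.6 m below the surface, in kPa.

K_a = (1 − sin φ)/(1 + sin φ) = 0.2997.
σ_h = K_a γ z = 0.2997 × 20.2 × 4.6 = 27.85 kPa.

27.9 kPa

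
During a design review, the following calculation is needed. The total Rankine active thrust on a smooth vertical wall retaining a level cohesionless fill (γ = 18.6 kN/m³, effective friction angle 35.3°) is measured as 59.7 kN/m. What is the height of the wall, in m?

4.90 m

K_a = 0.2675. P_a = ½ K_a γ H² ⇒ H = √(2P_a/(K_a γ)).
H = √(2×59.7/(0.2675×18.6)) = 4.898 m.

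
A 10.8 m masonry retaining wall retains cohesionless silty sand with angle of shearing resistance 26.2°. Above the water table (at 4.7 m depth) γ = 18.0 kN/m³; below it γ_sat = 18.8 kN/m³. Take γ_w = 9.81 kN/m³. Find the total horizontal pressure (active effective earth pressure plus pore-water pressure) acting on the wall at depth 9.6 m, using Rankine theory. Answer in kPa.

97.9 kPa

K_a = (1 − sin φ)/(1 + sin φ) = 0.3874.
γ' = 18.8 − 9.81 = 8.990 kN/m³.
Effective vertical stress at 9.6 m: σ'_v = 18.0×4.7 + 8.990×4.90 = 128.7 kPa.
σ'_h = K_a σ'_v = 0.3874 × 128.7 = 49.84 kPa; u = γ_w × 4.90 = 48.07 kPa.
Total σ_h = 49.84 + 48.07 = 97.91 kPa.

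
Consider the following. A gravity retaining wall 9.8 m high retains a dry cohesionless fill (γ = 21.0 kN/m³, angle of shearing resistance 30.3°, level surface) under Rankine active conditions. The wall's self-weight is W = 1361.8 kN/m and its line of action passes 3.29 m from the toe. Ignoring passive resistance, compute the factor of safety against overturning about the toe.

4.13

K_a = tan²(45° − 30.3°/2) = 0.3293.
P_a = ½K_aγH² = 0.5×0.3293×21.0×9.8² = 332.1 kN/m, acting at H/3 = 3.267 m above the base.
Overturning moment M_o = P_a × H/3 = 332.1 × 3.267 = 1085.
Resisting moment M_r = W × 3.29 = 1361.8 × 3.29 = 4480.
FS_overturning = M_r/M_o = 4480/1085 = 4.130.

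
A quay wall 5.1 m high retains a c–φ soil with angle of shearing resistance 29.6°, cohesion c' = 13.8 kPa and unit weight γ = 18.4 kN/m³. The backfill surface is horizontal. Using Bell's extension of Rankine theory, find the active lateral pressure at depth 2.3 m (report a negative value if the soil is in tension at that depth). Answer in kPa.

K_a = (1 − sin φ)/(1 + sin φ) = 0.3387.
σ_a = K_a γ z − 2c√K_a = 0.3387×18.4×2.3 − 2×13.8×0.5820 = -1.728 kPa.

-1.73 kPa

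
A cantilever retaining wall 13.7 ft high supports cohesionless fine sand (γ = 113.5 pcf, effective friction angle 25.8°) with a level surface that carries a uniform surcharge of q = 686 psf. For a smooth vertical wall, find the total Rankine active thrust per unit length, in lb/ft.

K_a = tan²(45° − φ/2) = 0.3935.
Soil triangle: ½ K_a γ H² = 0.5×0.3935×113.5×13.7² = 4191 lb/ft.
Surcharge rectangle: K_a q H = 0.3935×686×13.7 = 3698 lb/ft.
Total = 4191 + 3698 = 7890 lb/ft.

7890 lb/ft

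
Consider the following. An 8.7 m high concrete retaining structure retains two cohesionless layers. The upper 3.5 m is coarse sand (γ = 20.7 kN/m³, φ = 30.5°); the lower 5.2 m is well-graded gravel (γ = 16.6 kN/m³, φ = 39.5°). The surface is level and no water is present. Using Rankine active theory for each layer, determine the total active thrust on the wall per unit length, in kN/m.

175 kN/m

K_a1 = tan²(45°−30.5°/2) = 0.3267; K_a2 = tan²(45°−39.5°/2) = 0.2224.
Layer 1: σ at base = K_a1 γ₁ h₁ = 23.67 kPa; P₁ = ½×23.67×3.5 = 41.42.
Layer 2: σ_v at top = γ₁h₁ = 72.45; σ_h top = K_a2×72.45 = 16.12; σ_h base = K_a2×(72.45+16.6×5.2) = 35.32.
P₂ = ½(16.12+35.32)×5.2 = 133.7. Total P_a = 41.42+133.7 = 175.1 kN/m.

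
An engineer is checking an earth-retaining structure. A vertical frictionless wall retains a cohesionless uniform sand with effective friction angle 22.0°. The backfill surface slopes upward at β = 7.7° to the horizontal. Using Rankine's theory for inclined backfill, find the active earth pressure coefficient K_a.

0.474

K_a = cos β · (cos β − √(cos²β − cos²φ)) / (cos β + √(cos²β − cos²φ)).
cos β = 0.9910, cos φ = 0.9272, √(cos²β − cos²φ) = 0.3498.
K_a = 0.9910 × (0.9910 − 0.3498)/(0.9910 + 0.3498) = 0.4739.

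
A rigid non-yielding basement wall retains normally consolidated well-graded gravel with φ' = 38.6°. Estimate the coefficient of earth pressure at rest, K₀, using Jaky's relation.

K₀ = 1 − sin φ' = 1 − sin 38.6° = 0.3761.

0.376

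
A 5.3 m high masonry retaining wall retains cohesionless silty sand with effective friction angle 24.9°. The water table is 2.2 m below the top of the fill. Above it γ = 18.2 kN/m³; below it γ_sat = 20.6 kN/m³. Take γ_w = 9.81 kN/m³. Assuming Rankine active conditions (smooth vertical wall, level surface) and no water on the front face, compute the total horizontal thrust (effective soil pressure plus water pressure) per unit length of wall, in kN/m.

K_a = tan²(45° − φ/2) = 0.4074.
γ' = 20.6 − 9.81 = 10.79 kN/m³. Depth below WT = 3.1 m.
σ'_h at WT = K_a γ d_w = 16.31 kPa; at base = 16.31 + K_a γ' × 3.1 = 29.94 kPa.
P₁ (0–2.2 m) = ½×16.31×2.2 = 17.94. P₂ (2.2–5.3 m) = ½(16.31+29.94)×3.1 = 71.69.
P_w = ½ γ_w h₂² = 0.5×9.81×3.1² = 47.14. Total = 17.94+71.69+47.14 = 136.8 kN/m.

137 kN/m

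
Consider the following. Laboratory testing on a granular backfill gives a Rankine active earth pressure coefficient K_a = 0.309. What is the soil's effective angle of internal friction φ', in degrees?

31.9°

K_a = tan²(45° − φ/2) ⇒ 45° − φ/2 = arctan(√0.309) = 29.07°.
φ = 2(45° − 29.07°) = 31.86°.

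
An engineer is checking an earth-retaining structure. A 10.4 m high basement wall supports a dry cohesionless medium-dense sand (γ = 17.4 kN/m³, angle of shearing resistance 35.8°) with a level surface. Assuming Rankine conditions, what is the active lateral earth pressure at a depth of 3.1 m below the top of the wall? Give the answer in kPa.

K_a = (1 − sin φ)/(1 + sin φ) = 0.2619.
σ_h = K_a γ z = 0.2619 × 17.4 × 3.1 = 14.12 kPa.

14.1 kPa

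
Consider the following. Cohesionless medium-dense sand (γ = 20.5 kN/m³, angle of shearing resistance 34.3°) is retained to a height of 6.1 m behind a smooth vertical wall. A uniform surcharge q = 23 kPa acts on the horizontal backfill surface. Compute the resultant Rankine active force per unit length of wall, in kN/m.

146 kN/m

K_a = tan²(45° − φ/2) = 0.2792.
Soil triangle: ½ K_a γ H² = 0.5×0.2792×20.5×6.1² = 106.5 kN/m.
Surcharge rectangle: K_a q H = 0.2792×23×6.1 = 39.17 kN/m.
Total = 106.5 + 39.17 = 145.6 kN/m.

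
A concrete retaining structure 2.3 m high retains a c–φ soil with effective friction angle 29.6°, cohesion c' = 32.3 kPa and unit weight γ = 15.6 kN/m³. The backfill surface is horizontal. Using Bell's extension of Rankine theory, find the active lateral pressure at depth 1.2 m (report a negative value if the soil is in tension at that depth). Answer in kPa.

K_a = (1 − sin φ)/(1 + sin φ) = 0.3387.
σ_a = K_a γ z − 2c√K_a = 0.3387×15.6×1.2 − 2×32.3×0.5820 = -31.26 kPa.

-31.3 kPa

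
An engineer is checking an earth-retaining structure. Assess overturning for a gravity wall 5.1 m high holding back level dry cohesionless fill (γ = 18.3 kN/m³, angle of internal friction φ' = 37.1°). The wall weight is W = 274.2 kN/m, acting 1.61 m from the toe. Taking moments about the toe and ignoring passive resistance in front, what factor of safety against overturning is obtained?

4.41

K_a = tan²(45° − 37.1°/2) = 0.2475.
P_a = ½K_aγH² = 0.5×0.2475×18.3×5.1² = 58.90 kN/m, acting at H/3 = 1.700 m above the base.
Overturning moment M_o = P_a × H/3 = 58.90 × 1.700 = 100.1.
Resisting moment M_r = W × 1.61 = 274.2 × 1.61 = 441.5.
FS_overturning = M_r/M_o = 441.5/100.1 = 4.409.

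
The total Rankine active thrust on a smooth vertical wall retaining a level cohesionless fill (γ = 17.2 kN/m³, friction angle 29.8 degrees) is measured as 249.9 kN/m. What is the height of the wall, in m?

9.30 m

K_a = 0.3360. P_a = ½ K_a γ H² ⇒ H = √(2P_a/(K_a γ)).
H = √(2×249.9/(0.3360×17.2)) = 9.299 m.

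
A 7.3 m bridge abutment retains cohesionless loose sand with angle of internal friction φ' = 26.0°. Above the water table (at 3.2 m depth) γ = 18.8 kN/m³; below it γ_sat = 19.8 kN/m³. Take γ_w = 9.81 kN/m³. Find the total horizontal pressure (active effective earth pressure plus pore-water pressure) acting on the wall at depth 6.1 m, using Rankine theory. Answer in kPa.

K_a = (1 − sin φ)/(1 + sin φ) = 0.3905.
γ' = 19.8 − 9.81 = 9.990 kN/m³.
Effective vertical stress at 6.1 m: σ'_v = 18.8×3.2 + 9.990×2.90 = 89.13 kPa.
σ'_h = K_a σ'_v = 0.3905 × 89.13 = 34.80 kPa; u = γ_w × 2.90 = 28.45 kPa.
Total σ_h = 34.80 + 28.45 = 63.25 kPa.

63.3 kPa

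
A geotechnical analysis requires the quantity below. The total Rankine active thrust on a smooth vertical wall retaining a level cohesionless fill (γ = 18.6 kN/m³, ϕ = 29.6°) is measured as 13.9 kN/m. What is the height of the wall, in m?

2.10 m

K_a = 0.3387. P_a = ½ K_a γ H² ⇒ H = √(2P_a/(K_a γ)).
H = √(2×13.9/(0.3387×18.6)) = 2.101 m.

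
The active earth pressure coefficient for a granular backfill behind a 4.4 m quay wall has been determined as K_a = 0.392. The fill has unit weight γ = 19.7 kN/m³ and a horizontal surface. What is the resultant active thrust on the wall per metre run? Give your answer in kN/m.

74.8 kN/m

P = ½ K_a γ H² = 0.5 × 0.392 × 19.7 × 4.4² = 74.75 kN/m.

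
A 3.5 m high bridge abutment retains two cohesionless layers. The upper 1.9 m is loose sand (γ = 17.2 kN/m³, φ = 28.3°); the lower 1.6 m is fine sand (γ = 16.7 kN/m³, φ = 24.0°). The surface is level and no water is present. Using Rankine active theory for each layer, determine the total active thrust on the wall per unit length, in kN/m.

K_a1 = tan²(45°−28.3°/2) = 0.3568; K_a2 = tan²(45°−24.0°/2) = 0.4217.
Layer 1: σ at base = K_a1 γ₁ h₁ = 11.66 kPa; P₁ = ½×11.66×1.9 = 11.08.
Layer 2: σ_v at top = γ₁h₁ = 32.68; σ_h top = K_a2×32.68 = 13.78; σ_h base = K_a2×(32.68+16.7×1.6) = 25.05.
P₂ = ½(13.78+25.05)×1.6 = 31.07. Total P_a = 11.08+31.07 = 42.14 kN/m.

42.1 kN/m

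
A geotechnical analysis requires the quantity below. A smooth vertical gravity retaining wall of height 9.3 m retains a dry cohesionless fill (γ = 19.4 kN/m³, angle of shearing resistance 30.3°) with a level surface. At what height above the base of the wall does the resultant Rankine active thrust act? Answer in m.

3.10 m

K_a = 0.3293.
The pressure distribution is triangular, so the resultant acts at H/3 above the base = 9.3/3 = 3.100 m.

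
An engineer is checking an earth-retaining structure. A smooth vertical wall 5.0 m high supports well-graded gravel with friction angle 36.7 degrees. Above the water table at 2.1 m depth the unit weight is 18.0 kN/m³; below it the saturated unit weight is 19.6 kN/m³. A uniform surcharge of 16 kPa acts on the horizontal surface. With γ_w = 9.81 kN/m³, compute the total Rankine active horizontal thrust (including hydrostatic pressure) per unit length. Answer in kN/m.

K_a = tan²(45° − φ/2) = 0.2519.
γ' = 19.6 − 9.81 = 9.790 kN/m³. h₂ = H − d_w = 2.9 m.
σ'_h: at surface K_a·q = 4.030; at WT K_a(q+γd_w) = 13.55; at base K_a(q+γd_w+γ'h₂) = 20.70 kPa.
P₁ = ½(4.030+13.55)×2.1 = 18.46; P₂ = ½(13.55+20.70)×2.9 = 49.66; P_w = ½γ_w h₂² = 41.25.
Total = 18.46+49.66+41.25 = 109.4 kN/m.

109 kN/m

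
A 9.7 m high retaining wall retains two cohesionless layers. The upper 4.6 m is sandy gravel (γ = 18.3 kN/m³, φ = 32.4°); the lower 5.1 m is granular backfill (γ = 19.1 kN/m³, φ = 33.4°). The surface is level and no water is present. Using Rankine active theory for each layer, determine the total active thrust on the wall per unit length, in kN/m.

K_a1 = tan²(45°−32.4°/2) = 0.3022; K_a2 = tan²(45°−33.4°/2) = 0.2899.
Layer 1: σ at base = K_a1 γ₁ h₁ = 25.44 kPa; P₁ = ½×25.44×4.6 = 58.52.
Layer 2: σ_v at top = γ₁h₁ = 84.18; σ_h top = K_a2×84.18 = 24.41; σ_h base = K_a2×(84.18+19.1×5.1) = 52.65.
P₂ = ½(24.41+52.65)×5.1 = 196.5. Total P_a = 58.52+196.5 = 255.0 kN/m.

255 kN/m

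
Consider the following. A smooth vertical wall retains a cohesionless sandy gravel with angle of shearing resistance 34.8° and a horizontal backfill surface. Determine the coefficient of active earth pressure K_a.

K_a = tan²(45° − φ/2) = tan²(27.60°) = 0.2733.

0.273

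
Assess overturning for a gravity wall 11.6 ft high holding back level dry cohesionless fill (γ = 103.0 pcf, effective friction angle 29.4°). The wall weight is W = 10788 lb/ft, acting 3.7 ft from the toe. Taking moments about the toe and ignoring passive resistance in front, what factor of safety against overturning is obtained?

4.36

K_a = tan²(45° − 29.4°/2) = 0.3415.
P_a = ½K_aγH² = 0.5×0.3415×103.0×11.6² = 2366 lb/ft, acting at H/3 = 3.867 ft above the base.
Overturning moment M_o = P_a × H/3 = 2366 × 3.867 = 9150.
Resisting moment M_r = W × 3.7 = 10788 × 3.7 = 39920.
FS_overturning = M_r/M_o = 39920/9150 = 4.362.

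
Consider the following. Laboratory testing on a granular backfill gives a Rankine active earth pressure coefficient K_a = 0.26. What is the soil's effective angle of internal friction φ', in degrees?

36.0°

K_a = tan²(45° − φ/2) ⇒ 45° − φ/2 = arctan(√0.26) = 27.02°.
φ = 2(45° − 27.02°) = 35.97°.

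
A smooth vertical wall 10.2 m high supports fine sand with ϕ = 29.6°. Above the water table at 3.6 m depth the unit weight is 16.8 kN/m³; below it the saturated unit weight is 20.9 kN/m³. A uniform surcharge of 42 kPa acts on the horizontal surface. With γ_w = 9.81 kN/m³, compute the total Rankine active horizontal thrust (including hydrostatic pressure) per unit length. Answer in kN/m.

613 kN/m

K_a = tan²(45° − φ/2) = 0.3387.
γ' = 20.9 − 9.81 = 11.09 kN/m³. h₂ = H − d_w = 6.6 m.
σ'_h: at surface K_a·q = 14.23; at WT K_a(q+γd_w) = 34.71; at base K_a(q+γd_w+γ'h₂) = 59.51 kPa.
P₁ = ½(14.23+34.71)×3.6 = 88.09; P₂ = ½(34.71+59.51)×6.6 = 310.9; P_w = ½γ_w h₂² = 213.7.
Total = 88.09+310.9+213.7 = 612.7 kN/m.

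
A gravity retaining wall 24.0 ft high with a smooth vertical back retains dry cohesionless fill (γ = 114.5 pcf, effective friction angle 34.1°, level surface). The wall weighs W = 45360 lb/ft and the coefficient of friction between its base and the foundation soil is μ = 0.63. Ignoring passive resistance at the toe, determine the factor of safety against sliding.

3.08

K_a = tan²(45° − 34.1°/2) = 0.2815.
P_a = ½K_aγH² = 0.5×0.2815×114.5×24.0² = 9284 lb/ft, acting at H/3 = 8.000 ft above the base.
FS_sliding = μW / P_a = 0.63×45360 / 9284 = 3.078.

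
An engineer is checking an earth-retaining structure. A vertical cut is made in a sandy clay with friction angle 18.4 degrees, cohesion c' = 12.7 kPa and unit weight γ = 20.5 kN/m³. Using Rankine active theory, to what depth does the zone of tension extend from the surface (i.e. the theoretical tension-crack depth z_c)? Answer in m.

K_a = tan²(45° − 18.4°/2) = 0.5202; √K_a = 0.7212.
The active pressure is zero where K_a γ z = 2c√K_a, so z_c = 2c/(γ√K_a) = 2×12.7/(20.5×0.7212) = 1.718 m.

1.72 m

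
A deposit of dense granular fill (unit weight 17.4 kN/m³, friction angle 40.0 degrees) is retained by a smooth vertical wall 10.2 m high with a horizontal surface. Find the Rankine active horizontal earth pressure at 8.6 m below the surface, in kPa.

32.5 kPa

K_a = (1 − sin φ)/(1 + sin φ) = 0.2174.
σ_h = K_a γ z = 0.2174 × 17.4 × 8.6 = 32.54 kPa.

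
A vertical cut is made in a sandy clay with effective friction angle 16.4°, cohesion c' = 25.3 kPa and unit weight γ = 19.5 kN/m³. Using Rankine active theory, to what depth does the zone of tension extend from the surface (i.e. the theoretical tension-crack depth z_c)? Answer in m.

K_a = tan²(45° − 16.4°/2) = 0.5596; √K_a = 0.7481.
The active pressure is zero where K_a γ z = 2c√K_a, so z_c = 2c/(γ√K_a) = 2×25.3/(19.5×0.7481) = 3.469 m.

3.47 m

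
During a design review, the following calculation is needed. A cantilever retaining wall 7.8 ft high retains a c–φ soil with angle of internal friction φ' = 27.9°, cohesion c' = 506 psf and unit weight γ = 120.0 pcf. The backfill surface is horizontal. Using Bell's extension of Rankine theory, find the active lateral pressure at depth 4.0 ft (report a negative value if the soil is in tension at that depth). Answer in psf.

K_a = (1 − sin φ)/(1 + sin φ) = 0.3625.
σ_a = K_a γ z − 2c√K_a = 0.3625×120.0×4.0 − 2×506×0.6020 = -435.3 psf.

-435 psf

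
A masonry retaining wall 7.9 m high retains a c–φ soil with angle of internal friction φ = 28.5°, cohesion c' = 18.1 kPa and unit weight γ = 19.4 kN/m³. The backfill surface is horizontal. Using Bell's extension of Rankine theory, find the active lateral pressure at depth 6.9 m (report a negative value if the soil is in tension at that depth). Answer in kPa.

25.8 kPa

K_a = (1 − sin φ)/(1 + sin φ) = 0.3540.
σ_a = K_a γ z − 2c√K_a = 0.3540×19.4×6.9 − 2×18.1×0.5949 = 25.84 kPa.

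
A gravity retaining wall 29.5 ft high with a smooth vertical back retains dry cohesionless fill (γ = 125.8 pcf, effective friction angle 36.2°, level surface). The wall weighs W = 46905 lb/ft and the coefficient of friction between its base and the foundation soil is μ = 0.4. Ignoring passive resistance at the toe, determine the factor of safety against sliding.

K_a = tan²(45° − 36.2°/2) = 0.2574.
P_a = ½K_aγH² = 0.5×0.2574×125.8×29.5² = 14090 lb/ft, acting at H/3 = 9.833 ft above the base.
FS_sliding = μW / P_a = 0.4×46905 / 14090 = 1.332.

1.33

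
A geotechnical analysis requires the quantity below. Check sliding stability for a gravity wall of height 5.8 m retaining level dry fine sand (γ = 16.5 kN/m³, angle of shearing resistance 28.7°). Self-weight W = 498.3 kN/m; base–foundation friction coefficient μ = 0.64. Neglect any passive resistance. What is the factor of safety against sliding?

K_a = tan²(45° − 28.7°/2) = 0.3511.
P_a = ½K_aγH² = 0.5×0.3511×16.5×5.8² = 97.45 kN/m, acting at H/3 = 1.933 m above the base.
FS_sliding = μW / P_a = 0.64×498.3 / 97.45 = 3.272.

3.27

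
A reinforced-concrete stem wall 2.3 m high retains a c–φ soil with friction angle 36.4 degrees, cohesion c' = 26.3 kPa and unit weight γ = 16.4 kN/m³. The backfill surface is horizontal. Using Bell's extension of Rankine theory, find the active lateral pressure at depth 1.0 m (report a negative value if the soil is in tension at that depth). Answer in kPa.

K_a = (1 − sin φ)/(1 + sin φ) = 0.2552.
σ_a = K_a γ z − 2c√K_a = 0.2552×16.4×1.0 − 2×26.3×0.5051 = -22.39 kPa.

-22.4 kPa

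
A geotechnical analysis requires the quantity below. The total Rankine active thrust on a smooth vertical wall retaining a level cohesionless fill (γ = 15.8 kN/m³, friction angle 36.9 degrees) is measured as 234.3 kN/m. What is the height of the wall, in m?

K_a = 0.2497. P_a = ½ K_a γ H² ⇒ H = √(2P_a/(K_a γ)).
H = √(2×234.3/(0.2497×15.8)) = 10.90 m.

10.9 m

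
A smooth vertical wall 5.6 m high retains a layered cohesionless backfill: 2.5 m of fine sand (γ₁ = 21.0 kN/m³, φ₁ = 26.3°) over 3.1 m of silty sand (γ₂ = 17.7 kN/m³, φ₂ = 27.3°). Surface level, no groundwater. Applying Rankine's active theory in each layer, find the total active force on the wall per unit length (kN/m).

117 kN/m

K_a1 = tan²(45°−26.3°/2) = 0.3859; K_a2 = tan²(45°−27.3°/2) = 0.3711.
Layer 1: σ at base = K_a1 γ₁ h₁ = 20.26 kPa; P₁ = ½×20.26×2.5 = 25.33.
Layer 2: σ_v at top = γ₁h₁ = 52.50; σ_h top = K_a2×52.50 = 19.48; σ_h base = K_a2×(52.50+17.7×3.1) = 39.85.
P₂ = ½(19.48+39.85)×3.1 = 91.97. Total P_a = 25.33+91.97 = 117.3 kN/m.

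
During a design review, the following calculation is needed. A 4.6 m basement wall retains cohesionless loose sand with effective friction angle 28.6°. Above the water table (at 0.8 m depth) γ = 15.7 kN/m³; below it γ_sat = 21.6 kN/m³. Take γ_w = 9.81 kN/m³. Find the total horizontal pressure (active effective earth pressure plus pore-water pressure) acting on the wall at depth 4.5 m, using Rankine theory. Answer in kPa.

K_a = (1 − sin φ)/(1 + sin φ) = 0.3525.
γ' = 21.6 − 9.81 = 11.79 kN/m³.
Effective vertical stress at 4.5 m: σ'_v = 15.7×0.8 + 11.79×3.70 = 56.18 kPa.
σ'_h = K_a σ'_v = 0.3525 × 56.18 = 19.81 kPa; u = γ_w × 3.70 = 36.30 kPa.
Total σ_h = 19.81 + 36.30 = 56.10 kPa.

56.1 kPa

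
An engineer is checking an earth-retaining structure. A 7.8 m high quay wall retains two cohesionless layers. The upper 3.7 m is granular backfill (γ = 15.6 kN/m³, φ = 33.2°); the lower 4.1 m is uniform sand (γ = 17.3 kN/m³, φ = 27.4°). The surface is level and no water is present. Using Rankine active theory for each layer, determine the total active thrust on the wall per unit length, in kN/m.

K_a1 = tan²(45°−33.2°/2) = 0.2924; K_a2 = tan²(45°−27.4°/2) = 0.3697.
Layer 1: σ at base = K_a1 γ₁ h₁ = 16.87 kPa; P₁ = ½×16.87×3.7 = 31.22.
Layer 2: σ_v at top = γ₁h₁ = 57.72; σ_h top = K_a2×57.72 = 21.34; σ_h base = K_a2×(57.72+17.3×4.1) = 47.56.
P₂ = ½(21.34+47.56)×4.1 = 141.2. Total P_a = 31.22+141.2 = 172.5 kN/m.

172 kN/m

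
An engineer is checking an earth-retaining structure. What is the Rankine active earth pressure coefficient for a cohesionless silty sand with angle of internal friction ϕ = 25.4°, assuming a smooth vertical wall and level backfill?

0.400

K_a = tan²(45° − φ/2) = tan²(32.30°) = 0.3996.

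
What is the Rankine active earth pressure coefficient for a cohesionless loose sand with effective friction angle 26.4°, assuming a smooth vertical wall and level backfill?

K_a = (1 − sin φ)/(1 + sin φ) = (1 − sin 26.4°)/(1 + sin 26.4°) = 0.3844.

0.384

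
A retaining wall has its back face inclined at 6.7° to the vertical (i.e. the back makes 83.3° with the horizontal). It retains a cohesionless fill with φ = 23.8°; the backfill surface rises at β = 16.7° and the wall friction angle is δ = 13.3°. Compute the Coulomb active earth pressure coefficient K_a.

0.598

K_a = sin²(α+φ) / [sin²α · sin(α−δ) · (1 + √{sin(φ+δ)sin(φ−β) / (sin(α−δ)sin(α+β))})²].
With α = 83.3°, φ = 23.8°, δ = 13.3°, β = 16.7°: K_a = 0.5980.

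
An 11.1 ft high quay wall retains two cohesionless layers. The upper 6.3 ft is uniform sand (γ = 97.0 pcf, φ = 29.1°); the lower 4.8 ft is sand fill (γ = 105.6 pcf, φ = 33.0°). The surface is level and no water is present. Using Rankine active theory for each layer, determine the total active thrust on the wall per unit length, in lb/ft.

K_a1 = tan²(45°−29.1°/2) = 0.3456; K_a2 = tan²(45°−33.0°/2) = 0.2948.
Layer 1: σ at base = K_a1 γ₁ h₁ = 211.2 psf; P₁ = ½×211.2×6.3 = 665.3.
Layer 2: σ_v at top = γ₁h₁ = 611.1; σ_h top = K_a2×611.1 = 180.2; σ_h base = K_a2×(611.1+105.6×4.8) = 329.6.
P₂ = ½(180.2+329.6)×4.8 = 1223. Total P_a = 665.3+1223 = 1889 lb/ft.

1890 lb/ft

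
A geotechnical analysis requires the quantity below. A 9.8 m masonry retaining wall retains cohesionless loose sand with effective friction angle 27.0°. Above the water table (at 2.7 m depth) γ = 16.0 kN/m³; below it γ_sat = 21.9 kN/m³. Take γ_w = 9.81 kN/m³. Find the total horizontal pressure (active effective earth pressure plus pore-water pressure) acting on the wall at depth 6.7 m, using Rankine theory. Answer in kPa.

73.6 kPa

K_a = (1 − sin φ)/(1 + sin φ) = 0.3755.
γ' = 21.9 − 9.81 = 12.09 kN/m³.
Effective vertical stress at 6.7 m: σ'_v = 16.0×2.7 + 12.09×4.00 = 91.56 kPa.
σ'_h = K_a σ'_v = 0.3755 × 91.56 = 34.38 kPa; u = γ_w × 4.00 = 39.24 kPa.
Total σ_h = 34.38 + 39.24 = 73.62 kPa.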